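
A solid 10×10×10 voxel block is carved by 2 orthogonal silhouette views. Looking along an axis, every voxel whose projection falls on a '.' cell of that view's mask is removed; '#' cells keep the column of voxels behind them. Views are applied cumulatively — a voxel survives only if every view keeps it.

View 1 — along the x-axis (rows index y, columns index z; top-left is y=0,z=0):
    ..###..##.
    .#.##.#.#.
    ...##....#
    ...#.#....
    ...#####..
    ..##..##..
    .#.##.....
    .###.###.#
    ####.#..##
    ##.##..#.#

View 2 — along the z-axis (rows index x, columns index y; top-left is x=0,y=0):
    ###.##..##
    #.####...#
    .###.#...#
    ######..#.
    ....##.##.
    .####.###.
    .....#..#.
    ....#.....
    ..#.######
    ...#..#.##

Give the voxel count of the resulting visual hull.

initial block: 10^3 = 1000
V1 x: intersect with YZ mask (47 set) -- 470 left
V2 z: intersect with XY mask (50 set) -- 235 left

remaining voxels: 235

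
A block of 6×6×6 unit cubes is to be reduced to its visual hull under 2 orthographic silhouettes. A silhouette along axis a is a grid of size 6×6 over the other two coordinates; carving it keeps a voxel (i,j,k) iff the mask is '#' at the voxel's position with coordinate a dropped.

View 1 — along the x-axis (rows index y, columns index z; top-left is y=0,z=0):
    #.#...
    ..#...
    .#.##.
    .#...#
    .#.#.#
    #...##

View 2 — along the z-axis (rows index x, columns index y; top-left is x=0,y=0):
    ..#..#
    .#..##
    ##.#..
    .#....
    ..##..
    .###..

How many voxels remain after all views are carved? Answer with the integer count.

initial block: 6^3 = 216
carve view 1 (along x, YZ-mask fill 14/36): 84 voxels remain
carve view 2 (along z, XY-mask fill 14/36): 30 voxels remain

remaining voxels: 30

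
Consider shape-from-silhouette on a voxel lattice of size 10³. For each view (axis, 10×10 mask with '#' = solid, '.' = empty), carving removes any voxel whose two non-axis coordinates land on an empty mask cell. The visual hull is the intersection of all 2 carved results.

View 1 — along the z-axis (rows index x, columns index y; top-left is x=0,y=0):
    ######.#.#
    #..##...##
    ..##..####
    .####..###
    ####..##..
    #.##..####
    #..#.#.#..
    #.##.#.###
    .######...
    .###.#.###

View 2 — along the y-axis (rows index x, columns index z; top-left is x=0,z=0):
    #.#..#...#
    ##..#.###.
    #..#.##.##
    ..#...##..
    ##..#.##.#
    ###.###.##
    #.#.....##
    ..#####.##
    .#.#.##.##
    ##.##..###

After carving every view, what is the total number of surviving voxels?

|visual hull| = 361

full grid |V| = 1000
after view 1 [z-axis, 63 of 100 cells solid] → remaining = 630
after view 2 [y-axis, 57 of 100 cells solid] → remaining = 361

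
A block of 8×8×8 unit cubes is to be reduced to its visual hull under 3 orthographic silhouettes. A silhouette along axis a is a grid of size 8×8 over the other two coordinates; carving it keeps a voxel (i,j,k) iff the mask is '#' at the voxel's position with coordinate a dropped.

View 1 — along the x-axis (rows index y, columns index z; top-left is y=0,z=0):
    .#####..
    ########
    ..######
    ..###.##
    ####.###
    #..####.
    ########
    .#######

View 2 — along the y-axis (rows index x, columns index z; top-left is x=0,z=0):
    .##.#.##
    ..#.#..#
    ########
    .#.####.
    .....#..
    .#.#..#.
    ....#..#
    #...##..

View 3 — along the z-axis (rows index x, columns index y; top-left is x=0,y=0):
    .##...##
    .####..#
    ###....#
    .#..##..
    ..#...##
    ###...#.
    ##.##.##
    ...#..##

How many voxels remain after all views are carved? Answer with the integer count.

start: 8×8×8 = 512 voxels
  1. axis=0 (YZ plane), |mask|=51  ⇒  voxels=408
  2. axis=1 (XZ plane), |mask|=30  ⇒  voxels=195
  3. axis=2 (XY plane), |mask|=32  ⇒  voxels=101

101 voxels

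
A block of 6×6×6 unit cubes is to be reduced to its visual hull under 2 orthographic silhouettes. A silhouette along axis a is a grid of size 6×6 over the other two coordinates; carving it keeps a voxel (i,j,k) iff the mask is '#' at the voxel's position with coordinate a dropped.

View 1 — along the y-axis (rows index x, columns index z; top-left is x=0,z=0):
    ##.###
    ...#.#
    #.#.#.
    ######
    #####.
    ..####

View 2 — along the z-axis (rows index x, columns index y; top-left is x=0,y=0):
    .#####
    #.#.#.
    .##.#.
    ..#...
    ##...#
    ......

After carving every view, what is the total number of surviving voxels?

|visual hull| = 61

initial block: 6^3 = 216
step 1: project along y, AND mask (25/36) → |grid| = 150
step 2: project along z, AND mask (15/36) → |grid| = 61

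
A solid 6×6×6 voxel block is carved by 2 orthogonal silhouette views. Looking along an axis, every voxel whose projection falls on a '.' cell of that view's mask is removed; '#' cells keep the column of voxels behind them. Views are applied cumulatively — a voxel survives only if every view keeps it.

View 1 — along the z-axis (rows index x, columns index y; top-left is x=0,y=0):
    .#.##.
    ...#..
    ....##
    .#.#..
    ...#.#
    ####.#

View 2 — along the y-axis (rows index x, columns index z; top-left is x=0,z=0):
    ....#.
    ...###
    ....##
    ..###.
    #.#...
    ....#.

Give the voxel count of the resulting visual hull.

|visual hull| = 25

start: 6×6×6 = 216 voxels
carve view 1 (along z, XY-mask fill 15/36): 90 voxels remain
carve view 2 (along y, XZ-mask fill 12/36): 25 voxels remain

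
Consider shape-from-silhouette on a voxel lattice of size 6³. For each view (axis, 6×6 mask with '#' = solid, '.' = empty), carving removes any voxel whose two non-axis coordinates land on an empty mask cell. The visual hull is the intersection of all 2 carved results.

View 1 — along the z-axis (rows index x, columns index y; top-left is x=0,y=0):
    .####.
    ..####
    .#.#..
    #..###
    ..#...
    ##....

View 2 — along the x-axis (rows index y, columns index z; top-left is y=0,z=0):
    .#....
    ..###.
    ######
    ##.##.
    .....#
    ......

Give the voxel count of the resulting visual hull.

remaining voxels: 48

initial block: 6^3 = 216
V1 z: intersect with XY mask (17 set) -- 102 left
V2 x: intersect with YZ mask (15 set) -- 48 left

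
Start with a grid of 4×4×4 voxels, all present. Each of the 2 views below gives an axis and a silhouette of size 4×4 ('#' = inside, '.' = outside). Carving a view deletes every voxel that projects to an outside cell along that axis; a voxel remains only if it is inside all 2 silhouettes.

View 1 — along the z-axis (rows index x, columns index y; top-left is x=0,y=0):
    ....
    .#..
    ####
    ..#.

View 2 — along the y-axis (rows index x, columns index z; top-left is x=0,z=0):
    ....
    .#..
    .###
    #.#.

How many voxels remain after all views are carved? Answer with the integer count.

before carving: 64 voxels (4×4×4)
V1 z: intersect with XY mask (6 set) -- 24 left
V2 y: intersect with XZ mask (6 set) -- 15 left

|visual hull| = 15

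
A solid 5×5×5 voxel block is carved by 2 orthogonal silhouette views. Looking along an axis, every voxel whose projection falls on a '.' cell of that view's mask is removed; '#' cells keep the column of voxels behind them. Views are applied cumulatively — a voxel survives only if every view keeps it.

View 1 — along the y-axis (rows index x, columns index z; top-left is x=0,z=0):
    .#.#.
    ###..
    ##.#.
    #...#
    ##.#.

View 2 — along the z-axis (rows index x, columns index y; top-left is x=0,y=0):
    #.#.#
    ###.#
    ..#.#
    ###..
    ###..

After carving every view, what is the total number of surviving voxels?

voxel count = 39

full grid |V| = 125
[1] y-view keeps 13 columns → grid now 65
[2] z-view keeps 15 columns → grid now 39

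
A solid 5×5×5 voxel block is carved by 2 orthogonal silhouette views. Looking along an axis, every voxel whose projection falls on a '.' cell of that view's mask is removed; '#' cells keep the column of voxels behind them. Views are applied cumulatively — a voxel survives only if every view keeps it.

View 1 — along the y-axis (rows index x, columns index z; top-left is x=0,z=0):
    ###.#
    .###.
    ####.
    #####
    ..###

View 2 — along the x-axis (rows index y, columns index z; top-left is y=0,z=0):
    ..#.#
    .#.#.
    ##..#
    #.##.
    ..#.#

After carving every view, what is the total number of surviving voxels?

|visual hull| = 46

full grid |V| = 125
step 1: project along y, AND mask (19/25) → |grid| = 95
step 2: project along x, AND mask (12/25) → |grid| = 46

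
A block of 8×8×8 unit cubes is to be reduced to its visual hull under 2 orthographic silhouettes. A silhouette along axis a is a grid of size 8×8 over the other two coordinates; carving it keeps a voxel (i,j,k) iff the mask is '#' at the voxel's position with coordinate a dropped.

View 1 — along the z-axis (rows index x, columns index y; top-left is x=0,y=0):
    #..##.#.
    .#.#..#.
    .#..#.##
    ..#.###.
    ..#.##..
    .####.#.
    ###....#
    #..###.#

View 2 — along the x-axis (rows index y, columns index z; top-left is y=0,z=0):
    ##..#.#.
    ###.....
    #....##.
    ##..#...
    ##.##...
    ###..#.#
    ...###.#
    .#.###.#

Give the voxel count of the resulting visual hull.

initial block: 8^3 = 512
[1] z-view keeps 32 columns → grid now 256
[2] x-view keeps 31 columns → grid now 122

122 voxels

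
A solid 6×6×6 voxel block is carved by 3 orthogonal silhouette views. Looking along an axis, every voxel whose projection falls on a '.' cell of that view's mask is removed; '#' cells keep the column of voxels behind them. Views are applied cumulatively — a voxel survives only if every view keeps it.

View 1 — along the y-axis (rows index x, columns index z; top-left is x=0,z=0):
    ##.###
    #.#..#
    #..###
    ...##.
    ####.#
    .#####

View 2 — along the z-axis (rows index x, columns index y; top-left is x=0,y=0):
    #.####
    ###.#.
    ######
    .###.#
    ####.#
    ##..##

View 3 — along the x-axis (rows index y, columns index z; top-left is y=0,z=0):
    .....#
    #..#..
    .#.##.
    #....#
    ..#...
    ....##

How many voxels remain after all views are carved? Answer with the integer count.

initial block: 6^3 = 216
V1 y: intersect with XZ mask (24 set) -- 144 left
V2 z: intersect with XY mask (28 set) -- 114 left
V3 x: intersect with YZ mask (11 set) -- 37 left

remaining voxels: 37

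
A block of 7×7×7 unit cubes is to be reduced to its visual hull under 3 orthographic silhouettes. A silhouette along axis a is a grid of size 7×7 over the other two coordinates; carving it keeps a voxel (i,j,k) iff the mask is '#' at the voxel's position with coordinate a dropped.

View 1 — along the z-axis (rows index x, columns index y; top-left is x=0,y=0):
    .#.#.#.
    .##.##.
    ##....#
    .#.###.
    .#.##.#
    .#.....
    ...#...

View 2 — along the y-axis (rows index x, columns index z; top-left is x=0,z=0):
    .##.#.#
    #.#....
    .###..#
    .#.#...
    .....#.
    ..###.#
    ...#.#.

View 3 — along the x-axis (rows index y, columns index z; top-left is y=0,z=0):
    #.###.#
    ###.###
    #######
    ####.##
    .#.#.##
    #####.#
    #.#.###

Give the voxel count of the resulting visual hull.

start: 7×7×7 = 343 voxels
after view 1 [z-axis, 20 of 49 cells solid] → remaining = 140
after view 2 [y-axis, 19 of 49 cells solid] → remaining = 50
after view 3 [x-axis, 39 of 49 cells solid] → remaining = 41

|visual hull| = 41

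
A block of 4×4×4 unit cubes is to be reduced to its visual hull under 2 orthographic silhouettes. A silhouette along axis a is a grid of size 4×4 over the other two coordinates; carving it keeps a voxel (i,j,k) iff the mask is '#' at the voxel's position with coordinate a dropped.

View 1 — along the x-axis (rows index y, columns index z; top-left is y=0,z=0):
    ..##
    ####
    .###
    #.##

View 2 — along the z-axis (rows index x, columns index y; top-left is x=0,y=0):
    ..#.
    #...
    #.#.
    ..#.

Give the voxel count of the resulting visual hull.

remaining voxels: 13

full grid |V| = 64
[1] x-view keeps 12 columns → grid now 48
[2] z-view keeps 5 columns → grid now 13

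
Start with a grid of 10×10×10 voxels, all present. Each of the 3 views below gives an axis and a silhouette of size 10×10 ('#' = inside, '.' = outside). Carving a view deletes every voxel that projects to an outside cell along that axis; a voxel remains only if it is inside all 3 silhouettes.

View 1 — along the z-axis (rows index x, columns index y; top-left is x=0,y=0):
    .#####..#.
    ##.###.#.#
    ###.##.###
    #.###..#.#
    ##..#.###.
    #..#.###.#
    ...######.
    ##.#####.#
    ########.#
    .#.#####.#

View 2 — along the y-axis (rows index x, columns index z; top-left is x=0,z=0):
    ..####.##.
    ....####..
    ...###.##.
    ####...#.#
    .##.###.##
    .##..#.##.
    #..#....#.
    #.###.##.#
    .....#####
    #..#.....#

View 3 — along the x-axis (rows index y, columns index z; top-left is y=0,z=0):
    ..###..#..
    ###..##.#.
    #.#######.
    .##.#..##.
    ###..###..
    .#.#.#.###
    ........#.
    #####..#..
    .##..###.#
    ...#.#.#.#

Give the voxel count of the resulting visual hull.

remaining voxels: 182

before carving: 1000 voxels (10×10×10)
after view 1 [z-axis, 69 of 100 cells solid] → remaining = 690
after view 2 [y-axis, 51 of 100 cells solid] → remaining = 352
after view 3 [x-axis, 52 of 100 cells solid] → remaining = 182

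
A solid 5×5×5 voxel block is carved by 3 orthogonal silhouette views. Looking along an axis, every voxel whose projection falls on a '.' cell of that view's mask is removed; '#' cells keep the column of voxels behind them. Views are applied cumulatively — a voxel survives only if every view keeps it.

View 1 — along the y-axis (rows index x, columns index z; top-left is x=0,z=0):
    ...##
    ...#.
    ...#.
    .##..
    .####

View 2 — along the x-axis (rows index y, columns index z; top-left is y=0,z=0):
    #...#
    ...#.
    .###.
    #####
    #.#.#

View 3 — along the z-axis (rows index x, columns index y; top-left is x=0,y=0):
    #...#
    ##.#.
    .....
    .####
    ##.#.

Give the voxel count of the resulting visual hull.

initial block: 5^3 = 125
V1 y: intersect with XZ mask (10 set) -- 50 left
V2 x: intersect with YZ mask (14 set) -- 28 left
V3 z: intersect with XY mask (12 set) -- 15 left

remaining voxels: 15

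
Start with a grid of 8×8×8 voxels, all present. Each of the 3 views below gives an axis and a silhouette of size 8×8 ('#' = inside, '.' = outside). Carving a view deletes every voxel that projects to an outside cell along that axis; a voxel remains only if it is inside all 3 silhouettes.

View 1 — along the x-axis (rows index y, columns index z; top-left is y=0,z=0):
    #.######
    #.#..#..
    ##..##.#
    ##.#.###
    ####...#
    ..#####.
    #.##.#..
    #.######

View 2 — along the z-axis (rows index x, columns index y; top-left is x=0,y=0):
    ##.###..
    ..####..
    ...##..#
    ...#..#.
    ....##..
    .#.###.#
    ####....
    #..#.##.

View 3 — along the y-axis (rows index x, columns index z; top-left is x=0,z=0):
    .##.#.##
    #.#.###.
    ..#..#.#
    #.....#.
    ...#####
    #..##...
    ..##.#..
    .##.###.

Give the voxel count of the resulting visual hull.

voxel count = 73

before carving: 512 voxels (8×8×8)
[1] x-view keeps 42 columns → grid now 336
[2] z-view keeps 29 columns → grid now 154
[3] y-view keeps 31 columns → grid now 73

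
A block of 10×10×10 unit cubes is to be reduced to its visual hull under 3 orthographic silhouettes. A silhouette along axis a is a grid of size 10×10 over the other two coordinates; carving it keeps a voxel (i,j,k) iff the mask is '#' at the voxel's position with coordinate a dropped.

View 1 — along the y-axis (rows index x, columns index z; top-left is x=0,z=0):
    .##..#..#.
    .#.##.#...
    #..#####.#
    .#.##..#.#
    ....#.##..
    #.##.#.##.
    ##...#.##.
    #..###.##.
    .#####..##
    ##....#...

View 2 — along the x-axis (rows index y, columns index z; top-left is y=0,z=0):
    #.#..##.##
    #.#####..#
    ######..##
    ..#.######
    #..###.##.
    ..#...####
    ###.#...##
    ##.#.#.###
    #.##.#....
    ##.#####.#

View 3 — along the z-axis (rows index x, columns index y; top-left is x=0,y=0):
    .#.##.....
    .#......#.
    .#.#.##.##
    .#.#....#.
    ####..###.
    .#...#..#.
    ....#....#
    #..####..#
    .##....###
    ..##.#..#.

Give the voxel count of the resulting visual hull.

remaining voxels: 126

initial block: 10^3 = 1000
[1] y-view keeps 50 columns → grid now 500
[2] x-view keeps 64 columns → grid now 314
[3] z-view keeps 41 columns → grid now 126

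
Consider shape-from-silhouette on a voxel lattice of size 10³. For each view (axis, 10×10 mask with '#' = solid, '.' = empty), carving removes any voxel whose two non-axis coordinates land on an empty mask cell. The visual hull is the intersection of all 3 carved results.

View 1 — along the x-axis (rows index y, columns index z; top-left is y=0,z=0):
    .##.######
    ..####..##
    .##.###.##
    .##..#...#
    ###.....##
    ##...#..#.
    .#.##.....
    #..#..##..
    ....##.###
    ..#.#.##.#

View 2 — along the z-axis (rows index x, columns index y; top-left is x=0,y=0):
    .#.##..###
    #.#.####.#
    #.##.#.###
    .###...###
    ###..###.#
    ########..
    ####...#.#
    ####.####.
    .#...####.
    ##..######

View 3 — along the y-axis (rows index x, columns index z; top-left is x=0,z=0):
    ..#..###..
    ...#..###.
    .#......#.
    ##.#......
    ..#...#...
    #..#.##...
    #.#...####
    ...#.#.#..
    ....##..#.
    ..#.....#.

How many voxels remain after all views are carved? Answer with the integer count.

|visual hull| = 111

start: 10×10×10 = 1000 voxels
  1. axis=0 (YZ plane), |mask|=51  ⇒  voxels=510
  2. axis=2 (XY plane), |mask|=68  ⇒  voxels=348
  3. axis=1 (XZ plane), |mask|=33  ⇒  voxels=111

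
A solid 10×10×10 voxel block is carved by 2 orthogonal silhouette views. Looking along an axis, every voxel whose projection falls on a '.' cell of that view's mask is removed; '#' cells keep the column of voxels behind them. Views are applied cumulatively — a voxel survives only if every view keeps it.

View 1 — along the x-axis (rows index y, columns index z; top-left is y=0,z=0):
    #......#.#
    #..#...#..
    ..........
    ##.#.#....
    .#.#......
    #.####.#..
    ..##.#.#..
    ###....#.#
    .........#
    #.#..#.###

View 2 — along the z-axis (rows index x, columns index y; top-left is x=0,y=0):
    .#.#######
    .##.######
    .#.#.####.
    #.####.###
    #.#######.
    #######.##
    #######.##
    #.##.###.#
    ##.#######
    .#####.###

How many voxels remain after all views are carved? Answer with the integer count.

before carving: 1000 voxels (10×10×10)
[1] x-view keeps 34 columns → grid now 340
[2] z-view keeps 80 columns → grid now 280

280 voxels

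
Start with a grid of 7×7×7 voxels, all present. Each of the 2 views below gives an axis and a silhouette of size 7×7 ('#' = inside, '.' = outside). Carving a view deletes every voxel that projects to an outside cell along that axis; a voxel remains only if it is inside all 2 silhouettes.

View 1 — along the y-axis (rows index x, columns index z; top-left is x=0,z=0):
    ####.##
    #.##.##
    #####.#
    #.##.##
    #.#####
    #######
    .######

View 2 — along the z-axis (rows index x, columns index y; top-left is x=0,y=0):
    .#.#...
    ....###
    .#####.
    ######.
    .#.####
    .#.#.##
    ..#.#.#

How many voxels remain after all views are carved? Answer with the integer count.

163 voxels

before carving: 343 voxels (7×7×7)
[1] y-view keeps 41 columns → grid now 287
[2] z-view keeps 28 columns → grid now 163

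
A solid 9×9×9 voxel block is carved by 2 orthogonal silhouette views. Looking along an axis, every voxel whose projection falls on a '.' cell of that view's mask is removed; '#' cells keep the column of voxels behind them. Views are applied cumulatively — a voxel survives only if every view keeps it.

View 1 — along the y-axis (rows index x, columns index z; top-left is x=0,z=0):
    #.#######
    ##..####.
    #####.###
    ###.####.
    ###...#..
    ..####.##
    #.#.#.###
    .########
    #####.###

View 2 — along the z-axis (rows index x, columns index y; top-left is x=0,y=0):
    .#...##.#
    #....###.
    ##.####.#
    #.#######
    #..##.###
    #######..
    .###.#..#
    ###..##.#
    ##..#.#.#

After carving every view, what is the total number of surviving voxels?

remaining voxels: 352

start: 9×9×9 = 729 voxels
  1. axis=1 (XZ plane), |mask|=61  ⇒  voxels=549
  2. axis=2 (XY plane), |mask|=52  ⇒  voxels=352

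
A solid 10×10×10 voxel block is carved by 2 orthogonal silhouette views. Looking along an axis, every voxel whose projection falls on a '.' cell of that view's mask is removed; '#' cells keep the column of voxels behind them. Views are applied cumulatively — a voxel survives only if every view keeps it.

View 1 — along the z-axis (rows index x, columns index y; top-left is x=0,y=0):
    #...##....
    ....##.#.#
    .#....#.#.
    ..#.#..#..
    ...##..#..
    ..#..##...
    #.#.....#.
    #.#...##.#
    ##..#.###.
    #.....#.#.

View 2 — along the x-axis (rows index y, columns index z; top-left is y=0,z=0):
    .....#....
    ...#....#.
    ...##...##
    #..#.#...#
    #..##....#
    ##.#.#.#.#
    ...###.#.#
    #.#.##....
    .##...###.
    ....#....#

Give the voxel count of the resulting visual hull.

|visual hull| = 136

initial block: 10^3 = 1000
V1 z: intersect with XY mask (36 set) -- 360 left
V2 x: intersect with YZ mask (37 set) -- 136 left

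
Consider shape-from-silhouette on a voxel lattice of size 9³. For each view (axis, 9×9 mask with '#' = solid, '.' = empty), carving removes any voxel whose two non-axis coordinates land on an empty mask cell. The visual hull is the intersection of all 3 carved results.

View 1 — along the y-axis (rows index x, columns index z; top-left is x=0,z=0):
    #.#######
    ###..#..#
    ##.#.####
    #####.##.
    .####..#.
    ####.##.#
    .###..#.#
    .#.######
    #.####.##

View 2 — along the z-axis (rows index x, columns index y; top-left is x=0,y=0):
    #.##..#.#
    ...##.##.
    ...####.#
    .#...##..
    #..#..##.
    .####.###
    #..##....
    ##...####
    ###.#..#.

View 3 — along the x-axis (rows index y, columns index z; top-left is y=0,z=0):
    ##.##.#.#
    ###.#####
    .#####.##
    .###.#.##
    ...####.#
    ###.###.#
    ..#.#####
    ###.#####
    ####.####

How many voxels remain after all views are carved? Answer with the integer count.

remaining voxels: 204

full grid |V| = 729
[1] y-view keeps 58 columns → grid now 522
[2] z-view keeps 42 columns → grid now 277
[3] x-view keeps 61 columns → grid now 204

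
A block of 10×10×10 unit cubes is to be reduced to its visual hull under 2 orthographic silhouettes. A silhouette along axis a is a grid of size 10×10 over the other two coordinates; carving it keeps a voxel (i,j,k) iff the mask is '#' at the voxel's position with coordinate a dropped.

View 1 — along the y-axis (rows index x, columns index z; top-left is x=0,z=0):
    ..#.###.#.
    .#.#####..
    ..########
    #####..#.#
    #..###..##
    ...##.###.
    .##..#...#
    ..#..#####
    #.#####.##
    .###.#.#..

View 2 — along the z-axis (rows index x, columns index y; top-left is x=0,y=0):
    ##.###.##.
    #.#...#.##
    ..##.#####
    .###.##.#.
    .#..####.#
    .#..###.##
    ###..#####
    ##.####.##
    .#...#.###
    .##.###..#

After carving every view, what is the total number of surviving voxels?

remaining voxels: 379

initial block: 10^3 = 1000
[1] y-view keeps 60 columns → grid now 600
[2] z-view keeps 64 columns → grid now 379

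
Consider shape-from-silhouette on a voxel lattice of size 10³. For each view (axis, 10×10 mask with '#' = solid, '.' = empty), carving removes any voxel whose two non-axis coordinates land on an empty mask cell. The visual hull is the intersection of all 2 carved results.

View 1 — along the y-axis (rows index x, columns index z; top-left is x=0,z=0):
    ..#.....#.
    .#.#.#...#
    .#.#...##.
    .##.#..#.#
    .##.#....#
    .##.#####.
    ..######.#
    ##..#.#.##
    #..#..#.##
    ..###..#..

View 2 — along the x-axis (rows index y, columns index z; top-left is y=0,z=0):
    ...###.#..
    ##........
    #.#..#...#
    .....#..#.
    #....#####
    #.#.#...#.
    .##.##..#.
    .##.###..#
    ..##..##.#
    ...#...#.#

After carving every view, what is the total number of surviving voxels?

|visual hull| = 195

start: 10×10×10 = 1000 voxels
after view 1 [y-axis, 48 of 100 cells solid] → remaining = 480
after view 2 [x-axis, 41 of 100 cells solid] → remaining = 195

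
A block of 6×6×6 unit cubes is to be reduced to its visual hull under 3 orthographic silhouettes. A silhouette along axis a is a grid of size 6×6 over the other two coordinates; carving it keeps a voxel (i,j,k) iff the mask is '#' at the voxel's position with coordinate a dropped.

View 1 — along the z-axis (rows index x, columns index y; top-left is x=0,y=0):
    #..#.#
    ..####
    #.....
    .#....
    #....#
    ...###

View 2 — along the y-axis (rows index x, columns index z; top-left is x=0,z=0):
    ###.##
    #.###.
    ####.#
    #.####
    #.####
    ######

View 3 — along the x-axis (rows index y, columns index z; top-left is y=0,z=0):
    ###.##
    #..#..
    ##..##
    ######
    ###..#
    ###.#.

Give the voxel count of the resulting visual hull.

before carving: 216 voxels (6×6×6)
step 1: project along z, AND mask (14/36) → |grid| = 84
step 2: project along y, AND mask (30/36) → |grid| = 69
step 3: project along x, AND mask (25/36) → |grid| = 52

52 voxels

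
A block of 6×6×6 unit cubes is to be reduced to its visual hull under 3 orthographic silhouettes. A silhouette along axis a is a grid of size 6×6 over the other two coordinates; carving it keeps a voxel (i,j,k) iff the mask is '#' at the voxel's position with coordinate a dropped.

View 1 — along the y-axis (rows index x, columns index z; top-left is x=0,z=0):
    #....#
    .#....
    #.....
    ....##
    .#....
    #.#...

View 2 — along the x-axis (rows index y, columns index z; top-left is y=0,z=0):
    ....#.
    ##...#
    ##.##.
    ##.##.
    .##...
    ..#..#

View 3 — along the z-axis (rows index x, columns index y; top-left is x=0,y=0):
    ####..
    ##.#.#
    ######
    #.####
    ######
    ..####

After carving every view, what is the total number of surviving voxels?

voxel count = 21

before carving: 216 voxels (6×6×6)
  1. axis=1 (XZ plane), |mask|=9  ⇒  voxels=54
  2. axis=0 (YZ plane), |mask|=16  ⇒  voxels=26
  3. axis=2 (XY plane), |mask|=29  ⇒  voxels=21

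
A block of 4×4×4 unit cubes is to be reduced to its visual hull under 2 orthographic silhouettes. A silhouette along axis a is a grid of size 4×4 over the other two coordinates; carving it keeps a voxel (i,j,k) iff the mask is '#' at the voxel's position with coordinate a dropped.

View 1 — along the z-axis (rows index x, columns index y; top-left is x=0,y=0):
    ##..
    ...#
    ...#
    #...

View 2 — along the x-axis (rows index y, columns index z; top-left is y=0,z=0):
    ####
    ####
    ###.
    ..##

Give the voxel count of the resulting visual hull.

16 voxels

start: 4×4×4 = 64 voxels
after view 1 [z-axis, 5 of 16 cells solid] → remaining = 20
after view 2 [x-axis, 13 of 16 cells solid] → remaining = 16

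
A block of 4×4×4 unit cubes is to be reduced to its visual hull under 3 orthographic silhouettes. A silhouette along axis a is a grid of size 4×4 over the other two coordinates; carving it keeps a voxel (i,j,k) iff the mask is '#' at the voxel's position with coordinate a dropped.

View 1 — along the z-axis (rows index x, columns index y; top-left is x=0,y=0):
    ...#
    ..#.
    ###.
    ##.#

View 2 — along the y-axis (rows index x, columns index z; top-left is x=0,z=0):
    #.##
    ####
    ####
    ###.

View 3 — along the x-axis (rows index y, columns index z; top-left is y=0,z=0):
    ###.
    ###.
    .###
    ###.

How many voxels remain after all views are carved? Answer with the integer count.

23 voxels

start: 4×4×4 = 64 voxels
step 1: project along z, AND mask (8/16) → |grid| = 32
step 2: project along y, AND mask (14/16) → |grid| = 28
step 3: project along x, AND mask (12/16) → |grid| = 23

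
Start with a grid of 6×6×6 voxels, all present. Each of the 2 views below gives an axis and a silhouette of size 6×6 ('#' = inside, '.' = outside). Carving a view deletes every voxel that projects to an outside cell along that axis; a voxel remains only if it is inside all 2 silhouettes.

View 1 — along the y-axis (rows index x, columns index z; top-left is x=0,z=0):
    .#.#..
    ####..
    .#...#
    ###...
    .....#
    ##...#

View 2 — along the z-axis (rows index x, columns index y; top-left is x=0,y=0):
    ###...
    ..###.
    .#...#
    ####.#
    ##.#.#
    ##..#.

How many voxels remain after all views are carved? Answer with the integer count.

start: 6×6×6 = 216 voxels
V1 y: intersect with XZ mask (15 set) -- 90 left
V2 z: intersect with XY mask (20 set) -- 50 left

voxel count = 50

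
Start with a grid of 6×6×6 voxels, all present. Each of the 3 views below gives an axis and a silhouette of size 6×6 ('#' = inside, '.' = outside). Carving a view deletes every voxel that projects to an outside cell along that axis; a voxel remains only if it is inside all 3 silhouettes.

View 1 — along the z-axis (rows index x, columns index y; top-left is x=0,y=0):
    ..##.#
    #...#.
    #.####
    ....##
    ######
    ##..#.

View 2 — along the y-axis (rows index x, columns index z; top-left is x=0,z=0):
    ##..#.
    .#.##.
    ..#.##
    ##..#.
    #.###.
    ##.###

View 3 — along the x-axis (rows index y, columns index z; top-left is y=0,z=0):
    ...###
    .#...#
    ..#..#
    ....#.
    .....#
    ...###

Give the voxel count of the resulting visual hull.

remaining voxels: 25

full grid |V| = 216
V1 z: intersect with XY mask (21 set) -- 126 left
V2 y: intersect with XZ mask (21 set) -- 75 left
V3 x: intersect with YZ mask (12 set) -- 25 left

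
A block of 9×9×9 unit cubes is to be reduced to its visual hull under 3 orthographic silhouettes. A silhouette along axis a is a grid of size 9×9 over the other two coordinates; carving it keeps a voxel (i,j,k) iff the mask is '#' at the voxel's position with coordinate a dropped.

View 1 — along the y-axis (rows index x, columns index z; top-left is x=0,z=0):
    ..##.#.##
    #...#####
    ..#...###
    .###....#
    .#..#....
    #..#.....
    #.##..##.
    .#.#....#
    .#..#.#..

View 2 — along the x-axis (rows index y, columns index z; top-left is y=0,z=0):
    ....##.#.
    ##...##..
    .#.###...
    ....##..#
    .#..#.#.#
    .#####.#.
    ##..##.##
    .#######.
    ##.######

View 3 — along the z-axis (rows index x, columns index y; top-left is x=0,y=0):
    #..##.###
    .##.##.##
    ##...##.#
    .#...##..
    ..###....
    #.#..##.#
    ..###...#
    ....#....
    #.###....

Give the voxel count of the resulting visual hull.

start: 9×9×9 = 729 voxels
[1] y-view keeps 34 columns → grid now 306
[2] x-view keeps 45 columns → grid now 161
[3] z-view keeps 37 columns → grid now 77

|visual hull| = 77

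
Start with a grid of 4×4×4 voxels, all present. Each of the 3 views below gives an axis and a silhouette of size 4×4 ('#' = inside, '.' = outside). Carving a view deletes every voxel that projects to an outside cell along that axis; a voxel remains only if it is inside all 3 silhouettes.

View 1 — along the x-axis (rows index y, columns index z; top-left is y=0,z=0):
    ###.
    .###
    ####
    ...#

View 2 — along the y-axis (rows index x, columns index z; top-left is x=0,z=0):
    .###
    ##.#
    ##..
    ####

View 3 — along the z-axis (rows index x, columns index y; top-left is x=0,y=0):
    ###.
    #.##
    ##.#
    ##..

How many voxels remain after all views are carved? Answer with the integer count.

initial block: 4^3 = 64
carve view 1 (along x, YZ-mask fill 11/16): 44 voxels remain
carve view 2 (along y, XZ-mask fill 12/16): 33 voxels remain
carve view 3 (along z, XY-mask fill 11/16): 23 voxels remain

|visual hull| = 23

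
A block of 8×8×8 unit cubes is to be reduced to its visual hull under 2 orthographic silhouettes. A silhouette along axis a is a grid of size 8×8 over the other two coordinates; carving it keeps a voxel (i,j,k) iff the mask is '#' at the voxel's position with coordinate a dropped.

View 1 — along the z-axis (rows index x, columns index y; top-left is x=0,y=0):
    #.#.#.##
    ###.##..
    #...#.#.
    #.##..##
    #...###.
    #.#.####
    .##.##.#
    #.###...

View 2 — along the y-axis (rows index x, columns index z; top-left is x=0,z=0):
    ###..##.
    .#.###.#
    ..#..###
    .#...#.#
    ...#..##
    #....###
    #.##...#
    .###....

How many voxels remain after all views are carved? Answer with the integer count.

initial block: 8^3 = 512
V1 z: intersect with XY mask (37 set) -- 296 left
V2 y: intersect with XZ mask (31 set) -- 145 left

remaining voxels: 145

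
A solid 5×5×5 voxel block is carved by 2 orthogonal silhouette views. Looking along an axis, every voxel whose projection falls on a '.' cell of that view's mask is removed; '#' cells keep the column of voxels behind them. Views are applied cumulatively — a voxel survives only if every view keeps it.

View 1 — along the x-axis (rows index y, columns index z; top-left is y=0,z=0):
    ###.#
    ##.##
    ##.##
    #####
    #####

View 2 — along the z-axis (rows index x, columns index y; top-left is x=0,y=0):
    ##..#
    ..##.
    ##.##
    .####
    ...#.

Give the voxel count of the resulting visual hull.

remaining voxels: 63

initial block: 5^3 = 125
after view 1 [x-axis, 22 of 25 cells solid] → remaining = 110
after view 2 [z-axis, 14 of 25 cells solid] → remaining = 63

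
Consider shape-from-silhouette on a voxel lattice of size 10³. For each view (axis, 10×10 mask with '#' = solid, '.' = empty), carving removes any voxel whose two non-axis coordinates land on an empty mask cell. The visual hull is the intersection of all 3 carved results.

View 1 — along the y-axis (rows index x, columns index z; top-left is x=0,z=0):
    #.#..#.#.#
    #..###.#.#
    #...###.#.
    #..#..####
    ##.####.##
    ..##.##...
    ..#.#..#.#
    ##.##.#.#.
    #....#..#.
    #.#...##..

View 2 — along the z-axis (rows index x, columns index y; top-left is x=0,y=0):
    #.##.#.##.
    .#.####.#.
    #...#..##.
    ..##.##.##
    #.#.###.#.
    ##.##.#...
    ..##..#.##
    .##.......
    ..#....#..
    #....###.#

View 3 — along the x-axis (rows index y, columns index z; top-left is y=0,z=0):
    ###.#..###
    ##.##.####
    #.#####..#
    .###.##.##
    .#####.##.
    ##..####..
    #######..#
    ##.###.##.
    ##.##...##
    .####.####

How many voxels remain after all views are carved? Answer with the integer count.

initial block: 10^3 = 1000
V1 y: intersect with XZ mask (51 set) -- 510 left
V2 z: intersect with XY mask (47 set) -- 248 left
V3 x: intersect with YZ mask (71 set) -- 172 left

|visual hull| = 172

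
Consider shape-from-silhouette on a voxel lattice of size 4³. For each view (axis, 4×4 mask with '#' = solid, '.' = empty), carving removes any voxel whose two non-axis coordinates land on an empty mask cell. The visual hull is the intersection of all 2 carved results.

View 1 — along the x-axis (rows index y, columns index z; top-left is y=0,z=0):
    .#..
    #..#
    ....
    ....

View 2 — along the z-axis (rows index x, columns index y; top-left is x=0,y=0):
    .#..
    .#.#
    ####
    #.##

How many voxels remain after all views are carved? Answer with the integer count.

8 voxels

full grid |V| = 64
[1] x-view keeps 3 columns → grid now 12
[2] z-view keeps 10 columns → grid now 8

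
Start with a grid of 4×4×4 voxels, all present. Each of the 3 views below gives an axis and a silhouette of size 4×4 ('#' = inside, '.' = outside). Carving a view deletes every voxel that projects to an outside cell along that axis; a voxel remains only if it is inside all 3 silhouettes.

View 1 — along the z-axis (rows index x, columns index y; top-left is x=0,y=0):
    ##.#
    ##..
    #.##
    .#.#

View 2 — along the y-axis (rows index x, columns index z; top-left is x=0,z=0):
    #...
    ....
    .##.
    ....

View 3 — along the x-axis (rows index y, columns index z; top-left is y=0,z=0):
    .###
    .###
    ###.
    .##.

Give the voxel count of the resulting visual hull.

|visual hull| = 6

full grid |V| = 64
after view 1 [z-axis, 10 of 16 cells solid] → remaining = 40
after view 2 [y-axis, 3 of 16 cells solid] → remaining = 9
after view 3 [x-axis, 11 of 16 cells solid] → remaining = 6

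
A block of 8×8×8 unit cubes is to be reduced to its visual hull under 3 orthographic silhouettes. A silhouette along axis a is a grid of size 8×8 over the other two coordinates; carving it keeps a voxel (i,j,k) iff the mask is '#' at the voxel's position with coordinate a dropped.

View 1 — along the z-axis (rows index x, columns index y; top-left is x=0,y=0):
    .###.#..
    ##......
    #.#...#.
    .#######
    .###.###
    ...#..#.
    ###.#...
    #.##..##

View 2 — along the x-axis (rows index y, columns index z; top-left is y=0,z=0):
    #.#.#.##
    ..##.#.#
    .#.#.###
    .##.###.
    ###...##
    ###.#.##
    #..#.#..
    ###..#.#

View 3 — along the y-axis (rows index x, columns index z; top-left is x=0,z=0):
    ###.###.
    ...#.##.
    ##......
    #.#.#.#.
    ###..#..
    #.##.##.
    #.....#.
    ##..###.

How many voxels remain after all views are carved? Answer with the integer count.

before carving: 512 voxels (8×8×8)
step 1: project along z, AND mask (33/64) → |grid| = 264
step 2: project along x, AND mask (38/64) → |grid| = 153
step 3: project along y, AND mask (31/64) → |grid| = 78

voxel count = 78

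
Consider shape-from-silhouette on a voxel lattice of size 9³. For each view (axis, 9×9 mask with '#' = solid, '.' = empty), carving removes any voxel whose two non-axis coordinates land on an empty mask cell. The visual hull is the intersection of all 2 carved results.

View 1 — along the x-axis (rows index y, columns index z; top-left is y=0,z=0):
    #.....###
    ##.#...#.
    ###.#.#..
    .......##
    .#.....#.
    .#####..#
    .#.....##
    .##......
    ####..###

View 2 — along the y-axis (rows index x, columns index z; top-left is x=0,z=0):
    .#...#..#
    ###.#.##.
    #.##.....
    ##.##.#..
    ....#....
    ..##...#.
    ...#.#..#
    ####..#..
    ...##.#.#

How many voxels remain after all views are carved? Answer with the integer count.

initial block: 9^3 = 729
step 1: project along x, AND mask (35/81) → |grid| = 315
step 2: project along y, AND mask (33/81) → |grid| = 127

voxel count = 127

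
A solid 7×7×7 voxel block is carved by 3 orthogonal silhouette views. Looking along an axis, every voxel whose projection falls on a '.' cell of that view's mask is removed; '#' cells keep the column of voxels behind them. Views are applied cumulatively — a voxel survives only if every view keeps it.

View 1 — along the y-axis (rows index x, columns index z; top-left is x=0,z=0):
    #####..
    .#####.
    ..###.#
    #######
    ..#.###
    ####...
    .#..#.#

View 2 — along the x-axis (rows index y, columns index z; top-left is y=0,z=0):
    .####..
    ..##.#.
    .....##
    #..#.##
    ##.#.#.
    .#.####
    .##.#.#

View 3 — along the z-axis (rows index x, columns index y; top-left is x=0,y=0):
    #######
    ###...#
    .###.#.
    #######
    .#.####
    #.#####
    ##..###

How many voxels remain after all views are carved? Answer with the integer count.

before carving: 343 voxels (7×7×7)
after view 1 [y-axis, 32 of 49 cells solid] → remaining = 224
after view 2 [x-axis, 26 of 49 cells solid] → remaining = 118
after view 3 [z-axis, 38 of 49 cells solid] → remaining = 94

94 voxels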